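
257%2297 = 257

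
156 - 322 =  - 166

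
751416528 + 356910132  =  1108326660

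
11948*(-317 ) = -3787516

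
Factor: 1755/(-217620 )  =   - 1/124 = - 2^( - 2)*31^ ( - 1 )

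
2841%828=357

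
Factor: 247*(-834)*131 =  - 26985738  =  - 2^1*3^1*13^1*19^1*131^1 *139^1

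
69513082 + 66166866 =135679948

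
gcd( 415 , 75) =5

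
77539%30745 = 16049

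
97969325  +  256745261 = 354714586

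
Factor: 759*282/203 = 214038/203 = 2^1*3^2*7^(-1) * 11^1 * 23^1 *29^( - 1) * 47^1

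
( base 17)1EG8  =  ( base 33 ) 8fw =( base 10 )9239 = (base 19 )16b5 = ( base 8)22027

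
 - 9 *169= - 1521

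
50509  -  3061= 47448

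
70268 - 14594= 55674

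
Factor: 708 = 2^2*3^1*59^1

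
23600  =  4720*5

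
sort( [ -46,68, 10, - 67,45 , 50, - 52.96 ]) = [ - 67 , - 52.96,  -  46 , 10,  45, 50, 68]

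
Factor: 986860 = 2^2*5^1*7^2*19^1*53^1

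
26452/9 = 2939 + 1/9 = 2939.11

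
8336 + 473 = 8809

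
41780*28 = 1169840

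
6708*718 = 4816344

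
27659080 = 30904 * 895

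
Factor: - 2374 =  - 2^1*1187^1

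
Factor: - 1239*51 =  - 63189 = - 3^2*7^1*17^1*59^1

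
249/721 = 249/721 = 0.35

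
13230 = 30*441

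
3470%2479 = 991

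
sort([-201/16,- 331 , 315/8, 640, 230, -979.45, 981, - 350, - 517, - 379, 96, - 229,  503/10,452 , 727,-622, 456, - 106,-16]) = [ - 979.45, - 622,- 517, - 379 , - 350, - 331 , - 229, - 106, - 16, - 201/16, 315/8,503/10, 96 , 230, 452 , 456, 640, 727, 981 ] 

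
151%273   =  151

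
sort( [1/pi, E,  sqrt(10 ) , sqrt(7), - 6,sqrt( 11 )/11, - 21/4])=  [ - 6, - 21/4, sqrt (11 )/11, 1/pi, sqrt( 7 ),E, sqrt( 10) ] 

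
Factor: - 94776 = -2^3*3^1*11^1 *359^1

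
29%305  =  29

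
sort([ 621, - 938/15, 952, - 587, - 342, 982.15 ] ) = [ - 587, -342, - 938/15,  621,  952, 982.15 ] 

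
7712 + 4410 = 12122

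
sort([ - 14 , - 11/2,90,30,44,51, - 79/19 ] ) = [-14, - 11/2,- 79/19, 30, 44,51,90 ] 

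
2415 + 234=2649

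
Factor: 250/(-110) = - 5^2*11^( - 1) = - 25/11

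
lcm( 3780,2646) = 26460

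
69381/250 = 277 + 131/250 = 277.52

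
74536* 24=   1788864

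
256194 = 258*993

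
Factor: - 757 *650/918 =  -246025/459 = - 3^( - 3 )*5^2*13^1*17^ (-1 )*757^1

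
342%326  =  16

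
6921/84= 82 + 11/28 = 82.39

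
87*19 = 1653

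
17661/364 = 48 + 27/52 = 48.52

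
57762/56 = 1031 + 13/28 = 1031.46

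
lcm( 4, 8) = 8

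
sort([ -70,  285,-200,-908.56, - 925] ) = [-925, - 908.56, - 200, - 70, 285 ] 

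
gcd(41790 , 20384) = 14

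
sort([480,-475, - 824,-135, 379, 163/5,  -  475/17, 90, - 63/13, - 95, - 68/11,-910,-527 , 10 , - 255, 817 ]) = [ - 910, - 824 , - 527,-475, - 255, - 135,- 95, - 475/17,- 68/11,-63/13, 10, 163/5, 90, 379,480, 817 ]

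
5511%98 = 23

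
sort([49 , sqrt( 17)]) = [ sqrt( 17 ), 49]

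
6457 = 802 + 5655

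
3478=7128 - 3650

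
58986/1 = 58986= 58986.00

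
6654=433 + 6221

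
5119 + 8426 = 13545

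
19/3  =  19/3 = 6.33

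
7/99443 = 7/99443 = 0.00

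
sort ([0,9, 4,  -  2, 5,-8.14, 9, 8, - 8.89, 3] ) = [ - 8.89,- 8.14 , - 2, 0,3,4 , 5, 8, 9, 9]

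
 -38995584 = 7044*( - 5536)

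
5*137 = 685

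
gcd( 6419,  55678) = 7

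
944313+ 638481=1582794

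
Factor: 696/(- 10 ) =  - 2^2* 3^1*5^( - 1) * 29^1=-348/5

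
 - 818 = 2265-3083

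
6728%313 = 155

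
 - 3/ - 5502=1/1834 = 0.00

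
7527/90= 2509/30 = 83.63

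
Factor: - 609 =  - 3^1*7^1*29^1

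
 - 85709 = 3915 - 89624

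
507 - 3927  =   - 3420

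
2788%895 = 103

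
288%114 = 60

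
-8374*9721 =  - 81403654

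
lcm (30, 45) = 90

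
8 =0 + 8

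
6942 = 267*26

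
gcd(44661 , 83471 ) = 1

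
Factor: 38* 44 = 1672= 2^3*11^1*19^1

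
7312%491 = 438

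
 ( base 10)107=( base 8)153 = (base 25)47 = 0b1101011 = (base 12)8b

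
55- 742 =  - 687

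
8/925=8/925 = 0.01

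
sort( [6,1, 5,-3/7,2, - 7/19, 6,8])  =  [-3/7, - 7/19, 1,  2,5, 6,  6,8] 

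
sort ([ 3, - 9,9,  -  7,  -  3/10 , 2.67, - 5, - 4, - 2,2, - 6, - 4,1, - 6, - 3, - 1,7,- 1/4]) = [ - 9, - 7,-6, - 6, - 5,-4, - 4 , -3, - 2, - 1, - 3/10,- 1/4, 1,  2, 2.67,3,  7, 9] 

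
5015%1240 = 55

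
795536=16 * 49721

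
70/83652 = 35/41826 = 0.00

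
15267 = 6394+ 8873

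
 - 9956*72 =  - 716832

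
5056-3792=1264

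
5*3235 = 16175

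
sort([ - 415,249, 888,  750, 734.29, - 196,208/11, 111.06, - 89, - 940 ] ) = [ - 940, - 415,  -  196, - 89,  208/11, 111.06, 249,734.29, 750,888] 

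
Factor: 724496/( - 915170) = -2^3*5^( - 1)*23^( - 2)*173^( - 1) * 45281^1 = - 362248/457585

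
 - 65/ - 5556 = 65/5556=   0.01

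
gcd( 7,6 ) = 1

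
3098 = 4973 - 1875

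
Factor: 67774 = 2^1*7^1*47^1*103^1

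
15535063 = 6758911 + 8776152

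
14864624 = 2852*5212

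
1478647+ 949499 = 2428146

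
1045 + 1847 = 2892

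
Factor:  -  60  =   - 2^2*3^1*5^1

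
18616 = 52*358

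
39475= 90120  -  50645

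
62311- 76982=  -14671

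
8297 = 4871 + 3426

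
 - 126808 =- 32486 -94322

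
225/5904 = 25/656 = 0.04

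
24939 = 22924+2015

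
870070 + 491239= 1361309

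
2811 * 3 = 8433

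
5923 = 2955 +2968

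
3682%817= 414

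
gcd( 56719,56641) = 13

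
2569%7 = 0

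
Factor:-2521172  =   - 2^2*41^1*15373^1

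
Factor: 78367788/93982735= 2^2*3^2*5^( - 1)*7^( - 2 )*11^(-1 )*43^( - 1) * 811^(- 1) * 2176883^1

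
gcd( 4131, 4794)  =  51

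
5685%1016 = 605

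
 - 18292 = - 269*68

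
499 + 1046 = 1545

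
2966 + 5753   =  8719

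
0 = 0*2970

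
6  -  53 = -47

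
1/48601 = 1/48601 = 0.00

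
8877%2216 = 13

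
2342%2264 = 78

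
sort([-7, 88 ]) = [- 7, 88]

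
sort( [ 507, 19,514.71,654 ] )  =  [19,507,514.71,  654] 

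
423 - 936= -513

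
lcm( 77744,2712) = 233232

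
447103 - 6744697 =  - 6297594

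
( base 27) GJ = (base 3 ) 121201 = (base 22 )KB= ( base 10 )451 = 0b111000011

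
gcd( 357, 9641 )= 1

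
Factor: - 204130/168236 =  -  2^(  -  1)*5^1*149^1*307^(-1)= -745/614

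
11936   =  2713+9223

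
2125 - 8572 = -6447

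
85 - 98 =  - 13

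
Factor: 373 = 373^1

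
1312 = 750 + 562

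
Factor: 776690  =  2^1*5^1*101^1*769^1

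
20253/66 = 6751/22 = 306.86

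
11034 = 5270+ 5764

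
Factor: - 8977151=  - 1283^1*6997^1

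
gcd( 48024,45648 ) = 72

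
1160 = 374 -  - 786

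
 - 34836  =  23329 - 58165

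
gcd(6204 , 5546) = 94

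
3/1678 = 3/1678 = 0.00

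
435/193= 2  +  49/193 =2.25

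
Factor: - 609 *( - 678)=2^1*3^2*7^1*29^1 *113^1=412902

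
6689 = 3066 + 3623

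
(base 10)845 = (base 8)1515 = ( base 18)2ah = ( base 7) 2315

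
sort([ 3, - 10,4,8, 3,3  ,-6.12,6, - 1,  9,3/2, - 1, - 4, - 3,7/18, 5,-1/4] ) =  [  -  10, - 6.12, - 4, - 3, - 1,  -  1,-1/4  ,  7/18,3/2,3 , 3, 3,4, 5,6, 8, 9 ] 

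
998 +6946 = 7944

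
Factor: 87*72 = 6264 = 2^3*3^3*29^1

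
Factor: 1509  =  3^1*503^1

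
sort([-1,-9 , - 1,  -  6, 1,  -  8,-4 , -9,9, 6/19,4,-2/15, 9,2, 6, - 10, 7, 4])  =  [  -  10, - 9, - 9, - 8, - 6, - 4,-1, - 1, - 2/15,  6/19, 1, 2, 4, 4,6,  7,9 , 9]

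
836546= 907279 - 70733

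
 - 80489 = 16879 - 97368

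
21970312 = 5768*3809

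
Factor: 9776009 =53^1*139^1*1327^1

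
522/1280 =261/640=0.41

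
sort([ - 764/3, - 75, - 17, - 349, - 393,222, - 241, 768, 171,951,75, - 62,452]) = [- 393, - 349, - 764/3, - 241, - 75, - 62, - 17,75,171, 222, 452,768, 951 ] 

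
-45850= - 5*9170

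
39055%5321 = 1808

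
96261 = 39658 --56603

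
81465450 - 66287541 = 15177909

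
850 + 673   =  1523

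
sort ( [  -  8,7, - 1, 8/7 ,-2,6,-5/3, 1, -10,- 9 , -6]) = [ - 10,-9,-8,  -  6, - 2,-5/3,-1,1,  8/7,6,7]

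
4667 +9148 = 13815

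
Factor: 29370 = 2^1*3^1 * 5^1*11^1*89^1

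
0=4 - 4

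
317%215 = 102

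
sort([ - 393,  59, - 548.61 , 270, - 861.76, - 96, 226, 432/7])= [ - 861.76, - 548.61,-393, - 96,59, 432/7,  226, 270]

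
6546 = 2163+4383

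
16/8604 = 4/2151 = 0.00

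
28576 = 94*304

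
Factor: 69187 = 43^1 * 1609^1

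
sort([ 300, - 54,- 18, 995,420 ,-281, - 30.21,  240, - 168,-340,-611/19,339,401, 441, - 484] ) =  [-484, - 340, - 281, - 168,  -  54,-611/19 , - 30.21, - 18,240,300, 339,401,420,441,995]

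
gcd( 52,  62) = 2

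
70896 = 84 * 844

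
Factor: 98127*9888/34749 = 35936288/1287 = 2^5*3^( - 2)*11^( - 1) *13^( - 1)*103^1 * 10903^1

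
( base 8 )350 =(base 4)3220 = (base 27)8g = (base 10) 232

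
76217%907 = 29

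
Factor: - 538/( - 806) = 13^( - 1) * 31^( - 1)*269^1=269/403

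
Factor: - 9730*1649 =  - 2^1*5^1*7^1 *17^1*97^1 * 139^1 = - 16044770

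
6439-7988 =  - 1549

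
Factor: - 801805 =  - 5^1*17^1*9433^1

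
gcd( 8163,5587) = 1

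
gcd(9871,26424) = 1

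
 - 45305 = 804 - 46109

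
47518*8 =380144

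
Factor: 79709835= 3^1*5^1*23^1* 29^1*31^1*257^1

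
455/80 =5 + 11/16 = 5.69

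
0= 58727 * 0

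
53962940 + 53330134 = 107293074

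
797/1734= 797/1734 =0.46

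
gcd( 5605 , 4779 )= 59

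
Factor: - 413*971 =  - 7^1*59^1*971^1 = - 401023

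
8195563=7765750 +429813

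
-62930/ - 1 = 62930 + 0/1 = 62930.00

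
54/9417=18/3139= 0.01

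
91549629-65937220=25612409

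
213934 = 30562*7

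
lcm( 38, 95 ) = 190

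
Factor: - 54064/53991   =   - 2^4*3^( - 2 )*7^( - 1)*31^1 * 109^1*857^(  -  1)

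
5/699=5/699 = 0.01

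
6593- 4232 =2361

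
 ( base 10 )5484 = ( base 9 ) 7463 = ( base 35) 4go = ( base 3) 21112010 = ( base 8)12554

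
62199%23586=15027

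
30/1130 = 3/113 = 0.03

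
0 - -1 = 1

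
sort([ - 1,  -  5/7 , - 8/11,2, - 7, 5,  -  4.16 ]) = [ - 7, - 4.16, - 1,-8/11, - 5/7, 2,5]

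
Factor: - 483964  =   - 2^2*13^1*41^1*227^1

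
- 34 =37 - 71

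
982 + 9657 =10639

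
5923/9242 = 5923/9242 = 0.64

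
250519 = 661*379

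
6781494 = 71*95514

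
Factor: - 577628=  -2^2 * 144407^1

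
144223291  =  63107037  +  81116254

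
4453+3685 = 8138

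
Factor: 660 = 2^2*3^1*5^1*11^1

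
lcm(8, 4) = 8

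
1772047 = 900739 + 871308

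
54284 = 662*82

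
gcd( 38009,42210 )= 1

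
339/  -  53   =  -339/53 = -  6.40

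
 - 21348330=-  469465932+448117602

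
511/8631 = 73/1233 = 0.06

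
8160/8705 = 1632/1741 = 0.94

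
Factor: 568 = 2^3*71^1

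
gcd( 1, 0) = 1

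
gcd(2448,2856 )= 408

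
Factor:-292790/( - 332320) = 437/496 = 2^(-4 )* 19^1 * 23^1*31^( - 1 )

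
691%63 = 61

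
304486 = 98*3107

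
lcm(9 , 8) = 72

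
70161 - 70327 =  - 166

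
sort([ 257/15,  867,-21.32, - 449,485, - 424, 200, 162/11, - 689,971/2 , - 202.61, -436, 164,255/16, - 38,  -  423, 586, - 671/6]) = [ - 689,-449, - 436, - 424,-423 , - 202.61, - 671/6, - 38,  -  21.32, 162/11,255/16,257/15,164,200, 485,971/2,586,  867 ]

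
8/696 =1/87 = 0.01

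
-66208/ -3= 66208/3  =  22069.33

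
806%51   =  41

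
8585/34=505/2 = 252.50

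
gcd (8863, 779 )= 1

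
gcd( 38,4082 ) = 2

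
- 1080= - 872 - 208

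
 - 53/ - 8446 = 53/8446 = 0.01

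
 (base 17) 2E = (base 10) 48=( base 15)33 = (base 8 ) 60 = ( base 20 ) 28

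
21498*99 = 2128302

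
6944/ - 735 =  - 10 + 58/105 = - 9.45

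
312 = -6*(-52) 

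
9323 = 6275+3048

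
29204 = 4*7301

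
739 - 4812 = -4073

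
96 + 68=164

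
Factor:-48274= -2^1 * 24137^1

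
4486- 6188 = - 1702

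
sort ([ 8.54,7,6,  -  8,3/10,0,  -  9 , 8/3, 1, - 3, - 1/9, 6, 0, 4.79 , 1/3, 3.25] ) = [  -  9,  -  8,  -  3,  -  1/9,0, 0,3/10,1/3,  1, 8/3,3.25,4.79,6,6,7,8.54 ] 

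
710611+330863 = 1041474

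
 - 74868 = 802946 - 877814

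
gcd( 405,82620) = 405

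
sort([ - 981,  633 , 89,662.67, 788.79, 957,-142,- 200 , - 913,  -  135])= [ - 981, - 913, - 200, - 142 , - 135, 89 , 633, 662.67,788.79, 957 ]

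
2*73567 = 147134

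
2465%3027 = 2465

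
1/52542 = 1/52542 =0.00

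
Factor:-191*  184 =-35144 = - 2^3*23^1*191^1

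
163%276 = 163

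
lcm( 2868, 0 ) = 0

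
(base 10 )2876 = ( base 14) 1096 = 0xb3c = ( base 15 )cbb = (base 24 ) 4NK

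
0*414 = 0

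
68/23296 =17/5824=0.00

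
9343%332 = 47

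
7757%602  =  533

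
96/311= 96/311 = 0.31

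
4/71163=4/71163 = 0.00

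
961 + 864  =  1825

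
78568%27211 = 24146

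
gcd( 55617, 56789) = 1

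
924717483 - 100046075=824671408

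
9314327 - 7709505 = 1604822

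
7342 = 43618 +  - 36276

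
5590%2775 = 40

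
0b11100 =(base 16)1C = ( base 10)28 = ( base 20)18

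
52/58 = 26/29 = 0.90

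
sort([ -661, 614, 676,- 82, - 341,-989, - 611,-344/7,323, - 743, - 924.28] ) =[ - 989, - 924.28, - 743,-661,-611,-341,-82,-344/7,  323, 614,676]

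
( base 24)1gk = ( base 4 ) 33110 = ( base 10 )980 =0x3d4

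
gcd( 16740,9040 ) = 20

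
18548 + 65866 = 84414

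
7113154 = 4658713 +2454441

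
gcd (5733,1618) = 1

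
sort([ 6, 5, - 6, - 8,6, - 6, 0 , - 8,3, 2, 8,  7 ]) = [ - 8,-8, - 6, - 6, 0, 2,  3,5,  6, 6, 7, 8] 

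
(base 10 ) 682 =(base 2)1010101010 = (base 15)307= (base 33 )km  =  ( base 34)k2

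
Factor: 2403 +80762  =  83165 =5^1*16633^1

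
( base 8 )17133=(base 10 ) 7771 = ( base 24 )DBJ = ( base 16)1e5b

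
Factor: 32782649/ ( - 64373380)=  -2^( - 2)*5^( - 1)*3218669^( - 1 )* 32782649^1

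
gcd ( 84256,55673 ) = 1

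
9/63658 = 9/63658 = 0.00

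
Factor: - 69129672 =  - 2^3*3^1 * 227^1*12689^1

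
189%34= 19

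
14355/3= 4785=4785.00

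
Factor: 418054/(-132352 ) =-209027/66176 = -  2^( - 7) * 7^1*11^ ( - 1)*13^1*47^(-1 )*2297^1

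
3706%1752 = 202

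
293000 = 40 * 7325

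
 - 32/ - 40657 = 32/40657= 0.00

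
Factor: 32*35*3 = 3360 = 2^5 * 3^1*5^1  *7^1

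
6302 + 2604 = 8906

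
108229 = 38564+69665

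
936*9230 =8639280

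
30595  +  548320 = 578915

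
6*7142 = 42852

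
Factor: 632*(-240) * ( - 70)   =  2^8*3^1*5^2 * 7^1*79^1  =  10617600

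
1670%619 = 432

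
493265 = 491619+1646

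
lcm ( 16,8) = 16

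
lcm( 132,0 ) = 0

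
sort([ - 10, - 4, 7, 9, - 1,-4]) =[-10, - 4,-4,-1,7, 9 ]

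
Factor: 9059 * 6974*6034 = 381212829844 = 2^2*7^1*11^1*317^1*431^1 * 9059^1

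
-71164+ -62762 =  - 133926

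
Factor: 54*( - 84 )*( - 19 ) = 2^3*3^4*7^1*19^1 = 86184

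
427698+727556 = 1155254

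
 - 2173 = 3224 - 5397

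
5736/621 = 9 + 49/207 = 9.24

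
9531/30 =3177/10 = 317.70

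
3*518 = 1554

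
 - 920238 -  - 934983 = 14745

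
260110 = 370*703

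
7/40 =7/40 = 0.17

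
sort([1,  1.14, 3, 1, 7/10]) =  [7/10, 1,1, 1.14, 3] 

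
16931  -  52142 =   -  35211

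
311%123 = 65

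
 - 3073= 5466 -8539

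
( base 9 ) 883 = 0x2D3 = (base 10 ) 723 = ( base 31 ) NA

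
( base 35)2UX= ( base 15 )10a8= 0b110111001101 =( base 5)103113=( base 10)3533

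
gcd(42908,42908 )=42908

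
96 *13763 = 1321248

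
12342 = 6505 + 5837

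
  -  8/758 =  - 1 + 375/379 = - 0.01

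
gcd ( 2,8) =2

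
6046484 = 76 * 79559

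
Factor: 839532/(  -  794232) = - 69961/66186 = - 2^( -1)*3^( - 2) *43^1 * 1627^1*3677^ ( - 1 )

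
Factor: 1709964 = 2^2*3^3*71^1*223^1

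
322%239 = 83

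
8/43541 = 8/43541 = 0.00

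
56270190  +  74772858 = 131043048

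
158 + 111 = 269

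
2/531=2/531 =0.00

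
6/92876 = 3/46438 = 0.00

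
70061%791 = 453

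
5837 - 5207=630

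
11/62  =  11/62 = 0.18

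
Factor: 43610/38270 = 49/43 = 7^2*43^( - 1)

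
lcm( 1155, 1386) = 6930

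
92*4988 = 458896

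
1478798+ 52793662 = 54272460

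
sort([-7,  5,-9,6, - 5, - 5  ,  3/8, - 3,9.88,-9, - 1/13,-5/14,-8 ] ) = [ -9,  -  9 , - 8,  -  7, - 5,-5, - 3, - 5/14,  -  1/13, 3/8, 5, 6, 9.88]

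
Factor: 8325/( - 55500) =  - 3/20  =  - 2^( - 2)*3^1*5^( - 1 )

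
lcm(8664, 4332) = 8664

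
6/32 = 3/16=0.19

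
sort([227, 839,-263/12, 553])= [-263/12, 227, 553 , 839]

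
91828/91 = 1009 + 9/91 = 1009.10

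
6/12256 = 3/6128 = 0.00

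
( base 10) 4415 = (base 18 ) db5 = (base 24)7fn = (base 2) 1000100111111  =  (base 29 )577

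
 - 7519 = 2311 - 9830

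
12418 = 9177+3241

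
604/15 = 604/15= 40.27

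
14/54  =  7/27 = 0.26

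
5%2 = 1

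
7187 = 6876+311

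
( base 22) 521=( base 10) 2465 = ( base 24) 46h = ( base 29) 2R0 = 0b100110100001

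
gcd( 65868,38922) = 2994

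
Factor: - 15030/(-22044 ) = 2^(  -  1)*3^1*5^1 * 11^( - 1 ) = 15/22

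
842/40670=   421/20335 = 0.02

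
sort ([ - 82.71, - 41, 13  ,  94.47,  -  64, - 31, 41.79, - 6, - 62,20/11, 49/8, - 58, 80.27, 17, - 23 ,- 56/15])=[  -  82.71, - 64, - 62,-58, - 41, - 31,-23, - 6, - 56/15,20/11, 49/8, 13, 17,  41.79, 80.27, 94.47] 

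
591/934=591/934  =  0.63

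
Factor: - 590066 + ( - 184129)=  - 774195 = - 3^1*5^1*  51613^1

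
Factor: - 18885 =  - 3^1*5^1*1259^1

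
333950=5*66790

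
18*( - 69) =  - 1242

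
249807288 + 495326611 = 745133899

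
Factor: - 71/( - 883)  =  71^1*883^ (-1)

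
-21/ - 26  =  21/26 = 0.81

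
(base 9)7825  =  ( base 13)2822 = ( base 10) 5774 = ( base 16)168e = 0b1011010001110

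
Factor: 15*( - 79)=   -  1185  =  -3^1*5^1*79^1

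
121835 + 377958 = 499793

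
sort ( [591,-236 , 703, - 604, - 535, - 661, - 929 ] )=[ - 929, - 661, - 604, - 535, - 236,  591, 703] 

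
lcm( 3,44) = 132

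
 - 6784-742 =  - 7526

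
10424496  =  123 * 84752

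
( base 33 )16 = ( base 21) 1i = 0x27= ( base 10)39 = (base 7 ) 54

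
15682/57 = 275  +  7/57 = 275.12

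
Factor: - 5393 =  - 5393^1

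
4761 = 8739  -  3978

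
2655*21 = 55755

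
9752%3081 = 509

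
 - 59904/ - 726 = 9984/121 = 82.51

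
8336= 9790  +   - 1454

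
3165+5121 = 8286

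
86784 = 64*1356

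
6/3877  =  6/3877=0.00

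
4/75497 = 4/75497 = 0.00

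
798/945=38/45 = 0.84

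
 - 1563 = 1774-3337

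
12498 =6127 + 6371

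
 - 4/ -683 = 4/683   =  0.01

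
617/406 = 617/406 = 1.52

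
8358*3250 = 27163500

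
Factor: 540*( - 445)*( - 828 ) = 198968400 = 2^4*3^5*5^2*23^1*89^1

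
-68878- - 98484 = 29606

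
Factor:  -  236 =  - 2^2*59^1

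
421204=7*60172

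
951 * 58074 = 55228374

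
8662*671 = 5812202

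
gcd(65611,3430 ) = 49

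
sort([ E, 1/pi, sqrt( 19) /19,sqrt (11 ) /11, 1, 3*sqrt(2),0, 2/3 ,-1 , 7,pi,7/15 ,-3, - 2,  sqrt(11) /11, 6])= [ - 3,-2, - 1,  0 , sqrt(19)/19, sqrt ( 11 ) /11,  sqrt(11 )/11,1/pi,7/15, 2/3, 1, E , pi,3*sqrt( 2),6,7]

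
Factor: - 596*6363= - 2^2*3^2 *7^1*101^1 * 149^1 = -3792348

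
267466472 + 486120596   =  753587068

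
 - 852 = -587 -265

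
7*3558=24906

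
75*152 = 11400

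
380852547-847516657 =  - 466664110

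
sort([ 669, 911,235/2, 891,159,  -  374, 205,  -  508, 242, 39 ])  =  [-508,- 374 , 39,  235/2 , 159,205 , 242,669,  891, 911] 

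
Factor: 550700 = 2^2 * 5^2*5507^1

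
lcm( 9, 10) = 90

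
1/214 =1/214 = 0.00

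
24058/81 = 24058/81= 297.01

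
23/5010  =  23/5010 = 0.00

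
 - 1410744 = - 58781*24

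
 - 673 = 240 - 913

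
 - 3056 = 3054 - 6110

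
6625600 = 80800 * 82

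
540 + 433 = 973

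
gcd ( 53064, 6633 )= 6633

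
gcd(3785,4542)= 757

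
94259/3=94259/3=31419.67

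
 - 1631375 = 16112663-17744038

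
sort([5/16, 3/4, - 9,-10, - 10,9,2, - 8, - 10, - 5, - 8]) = [ - 10,  -  10, - 10, - 9,-8, - 8, -5,5/16,  3/4,2, 9 ] 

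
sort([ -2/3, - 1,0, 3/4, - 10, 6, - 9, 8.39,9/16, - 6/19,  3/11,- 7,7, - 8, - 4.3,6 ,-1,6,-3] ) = [ - 10, - 9,  -  8, - 7, - 4.3, - 3, - 1, - 1, - 2/3, - 6/19, 0,3/11,9/16, 3/4,6 , 6,6, 7,8.39]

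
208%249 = 208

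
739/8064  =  739/8064= 0.09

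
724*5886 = 4261464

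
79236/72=2201/2 = 1100.50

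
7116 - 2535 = 4581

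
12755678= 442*28859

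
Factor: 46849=11^1*4259^1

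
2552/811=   3 + 119/811 = 3.15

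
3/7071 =1/2357 =0.00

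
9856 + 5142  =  14998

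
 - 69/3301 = - 1+3232/3301 = - 0.02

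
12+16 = 28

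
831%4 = 3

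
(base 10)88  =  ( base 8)130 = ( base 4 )1120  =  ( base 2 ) 1011000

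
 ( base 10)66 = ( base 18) 3C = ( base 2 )1000010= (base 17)3F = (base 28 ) 2A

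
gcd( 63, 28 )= 7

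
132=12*11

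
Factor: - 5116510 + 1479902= -2^7*  28411^1 = - 3636608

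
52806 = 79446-26640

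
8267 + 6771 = 15038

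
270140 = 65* 4156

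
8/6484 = 2/1621 = 0.00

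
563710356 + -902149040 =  - 338438684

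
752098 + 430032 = 1182130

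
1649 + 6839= 8488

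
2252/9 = 2252/9  =  250.22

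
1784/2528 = 223/316 = 0.71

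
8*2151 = 17208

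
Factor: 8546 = 2^1*4273^1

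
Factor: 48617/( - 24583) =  - 797/403= - 13^( - 1)*31^( - 1 )*797^1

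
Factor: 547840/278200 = 128/65=2^7*5^( - 1 )*13^(  -  1) 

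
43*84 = 3612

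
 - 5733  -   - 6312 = 579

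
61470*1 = 61470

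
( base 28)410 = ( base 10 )3164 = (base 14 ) 1220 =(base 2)110001011100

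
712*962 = 684944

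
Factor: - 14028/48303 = - 4676/16101  =  - 2^2*3^(-2)*7^1*167^1*1789^( - 1 ) 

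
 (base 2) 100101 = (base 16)25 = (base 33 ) 14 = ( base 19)1I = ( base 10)37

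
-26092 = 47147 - 73239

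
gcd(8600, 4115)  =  5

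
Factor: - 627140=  - 2^2*5^1*31357^1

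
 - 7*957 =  - 6699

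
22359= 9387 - -12972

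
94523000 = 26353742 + 68169258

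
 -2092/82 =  - 26 + 20/41=-  25.51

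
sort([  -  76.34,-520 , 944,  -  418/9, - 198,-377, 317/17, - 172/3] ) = [ - 520 , - 377, - 198 , - 76.34,  -  172/3,-418/9, 317/17, 944] 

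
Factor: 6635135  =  5^1*13^1*102079^1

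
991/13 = 991/13=76.23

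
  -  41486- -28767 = - 12719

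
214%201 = 13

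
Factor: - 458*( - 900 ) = 412200=2^3 * 3^2*  5^2*229^1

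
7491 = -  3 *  ( - 2497)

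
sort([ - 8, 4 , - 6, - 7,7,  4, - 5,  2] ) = [ - 8, - 7, - 6,- 5,2,4, 4, 7] 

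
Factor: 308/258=2^1*3^( - 1)*7^1* 11^1*43^( - 1) = 154/129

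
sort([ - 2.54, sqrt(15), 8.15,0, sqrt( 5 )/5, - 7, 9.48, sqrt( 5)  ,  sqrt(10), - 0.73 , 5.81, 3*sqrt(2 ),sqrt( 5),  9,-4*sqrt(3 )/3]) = [- 7, - 2.54, - 4*sqrt( 3)/3,- 0.73,0, sqrt ( 5) /5 , sqrt( 5), sqrt(5), sqrt(10), sqrt(15), 3 * sqrt(2),5.81, 8.15 , 9, 9.48] 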